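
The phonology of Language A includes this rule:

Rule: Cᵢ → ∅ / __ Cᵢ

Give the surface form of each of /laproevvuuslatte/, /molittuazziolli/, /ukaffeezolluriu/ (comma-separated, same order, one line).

/laproevvuuslatte/: /vv/ is a geminate; the first /v/ deletes. /tt/ is a geminate; the first /t/ deletes. → [laproevuuslate].
/molittuazziolli/: /tt/ is a geminate; the first /t/ deletes. /zz/ is a geminate; the first /z/ deletes. /ll/ is a geminate; the first /l/ deletes. → [molituazioli].
/ukaffeezolluriu/: /ff/ is a geminate; the first /f/ deletes. /ll/ is a geminate; the first /l/ deletes. → [ukafeezoluriu].

laproevuuslate, molituazioli, ukafeezoluriu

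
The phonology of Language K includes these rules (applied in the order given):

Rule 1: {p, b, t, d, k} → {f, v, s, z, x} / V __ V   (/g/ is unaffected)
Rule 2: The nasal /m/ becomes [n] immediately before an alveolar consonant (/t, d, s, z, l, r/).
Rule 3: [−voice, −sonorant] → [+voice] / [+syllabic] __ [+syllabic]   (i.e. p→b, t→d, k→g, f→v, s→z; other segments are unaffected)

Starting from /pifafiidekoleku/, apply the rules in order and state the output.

pivaviizexolexu

Rule 1 (intervocalic spirantization): /d/ is a stop between vowels /i/ and /e/, so it spirantizes to the fricative [z]. /k/ is a stop between vowels /e/ and /o/, so it spirantizes to the fricative [x]. /k/ is a stop between vowels /e/ and /u/, so it spirantizes to the fricative [x]. /pifafiidekoleku/ → pifafiizexolexu.
Rule 2 (nasal place assimilation): no segment meets the environment; /pifafiizexolexu/ is unchanged.
Rule 3 (intervocalic voicing): /f/ is a voiceless obstruent between vowels /i/ and /a/, so it voices to [v]. /f/ is a voiceless obstruent between vowels /a/ and /i/, so it voices to [v]. /pifafiizexolexu/ → pivaviizexolexu.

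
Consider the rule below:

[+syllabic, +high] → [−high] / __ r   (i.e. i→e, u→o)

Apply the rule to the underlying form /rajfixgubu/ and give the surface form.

No segment of /rajfixgubu/ meets the structural description of the rule, so the form surfaces unchanged.

rajfixgubu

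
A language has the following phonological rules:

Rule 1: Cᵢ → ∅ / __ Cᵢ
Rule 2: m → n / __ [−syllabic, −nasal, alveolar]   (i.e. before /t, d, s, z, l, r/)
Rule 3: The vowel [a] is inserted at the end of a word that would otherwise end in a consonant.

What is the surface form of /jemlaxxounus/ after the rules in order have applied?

Rule 1 (degemination): /xx/ is a geminate; the first /x/ deletes. /jemlaxxounus/ → jemlaxounus.
Rule 2 (nasal place assimilation): /m/ precedes the alveolar consonant /l/, so it assimilates in place to [n]. /jemlaxounus/ → jenlaxounus.
Rule 3 (final a-epenthesis): the form ends in the consonant /s/, so [a] is inserted word-finally. /jenlaxounus/ → jenlaxounusa.

jenlaxounusa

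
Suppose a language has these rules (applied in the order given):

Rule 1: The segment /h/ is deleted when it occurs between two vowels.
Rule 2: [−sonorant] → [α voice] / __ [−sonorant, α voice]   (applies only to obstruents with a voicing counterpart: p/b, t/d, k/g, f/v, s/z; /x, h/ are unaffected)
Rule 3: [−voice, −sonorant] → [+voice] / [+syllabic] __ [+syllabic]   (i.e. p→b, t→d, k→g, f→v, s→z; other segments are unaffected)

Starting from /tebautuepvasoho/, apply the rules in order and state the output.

Rule 1 (intervocalic h-deletion): /h/ occurs between vowels /o/ and /o/, so it deletes. /tebautuepvasoho/ → tebautuepvasoo.
Rule 2 (regressive voicing assimilation): /p/ precedes the voiced obstruent /v/, so it voices to [b] by assimilation. /tebautuepvasoo/ → tebautuebvasoo.
Rule 3 (intervocalic voicing): /t/ is a voiceless obstruent between vowels /u/ and /u/, so it voices to [d]. /s/ is a voiceless obstruent between vowels /a/ and /o/, so it voices to [z]. /tebautuebvasoo/ → tebauduebvazoo.

tebauduebvazoo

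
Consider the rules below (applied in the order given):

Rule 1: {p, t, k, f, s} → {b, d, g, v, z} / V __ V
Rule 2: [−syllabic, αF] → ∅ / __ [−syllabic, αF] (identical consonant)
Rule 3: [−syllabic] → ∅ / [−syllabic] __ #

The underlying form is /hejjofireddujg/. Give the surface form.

hejovireduj

Rule 1 (intervocalic voicing): /f/ is a voiceless obstruent between vowels /o/ and /i/, so it voices to [v]. /hejjofireddujg/ → hejjovireddujg.
Rule 2 (degemination): /jj/ is a geminate; the first /j/ deletes. /dd/ is a geminate; the first /d/ deletes. /hejjovireddujg/ → hejoviredujg.
Rule 3 (final cluster simplification): /g/ is the second consonant of a word-final cluster /jg/, so it deletes. /hejoviredujg/ → hejovireduj.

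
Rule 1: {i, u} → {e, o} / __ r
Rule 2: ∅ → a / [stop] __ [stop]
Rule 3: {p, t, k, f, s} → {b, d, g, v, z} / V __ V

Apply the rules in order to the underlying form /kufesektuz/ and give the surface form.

Rule 1 (pre-rhotic lowering): no segment meets the environment; /kufesektuz/ is unchanged.
Rule 2 (stop-cluster a-epenthesis): /k/ and /t/ form a stop–stop cluster, so [a] is inserted between them. /kufesektuz/ → kufesekatuz.
Rule 3 (intervocalic voicing): /f/ is a voiceless obstruent between vowels /u/ and /e/, so it voices to [v]. /s/ is a voiceless obstruent between vowels /e/ and /e/, so it voices to [z]. /k/ is a voiceless obstruent between vowels /e/ and /a/, so it voices to [g]. /t/ is a voiceless obstruent between vowels /a/ and /u/, so it voices to [d]. /kufesekatuz/ → kuvezegaduz.

kuvezegaduz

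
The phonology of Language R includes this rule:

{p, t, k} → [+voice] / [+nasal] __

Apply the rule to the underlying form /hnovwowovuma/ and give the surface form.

hnovwowovuma

No segment of /hnovwowovuma/ meets the structural description of the rule, so the form surfaces unchanged.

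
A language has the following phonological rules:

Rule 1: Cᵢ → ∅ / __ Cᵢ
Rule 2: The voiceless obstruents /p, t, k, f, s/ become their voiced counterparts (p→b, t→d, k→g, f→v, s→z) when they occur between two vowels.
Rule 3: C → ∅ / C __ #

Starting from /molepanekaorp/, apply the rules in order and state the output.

Rule 1 (degemination): no segment meets the environment; /molepanekaorp/ is unchanged.
Rule 2 (intervocalic voicing): /p/ is a voiceless obstruent between vowels /e/ and /a/, so it voices to [b]. /k/ is a voiceless obstruent between vowels /e/ and /a/, so it voices to [g]. /molepanekaorp/ → molebanegaorp.
Rule 3 (final cluster simplification): /p/ is the second consonant of a word-final cluster /rp/, so it deletes. /molebanegaorp/ → molebanegaor.

molebanegaor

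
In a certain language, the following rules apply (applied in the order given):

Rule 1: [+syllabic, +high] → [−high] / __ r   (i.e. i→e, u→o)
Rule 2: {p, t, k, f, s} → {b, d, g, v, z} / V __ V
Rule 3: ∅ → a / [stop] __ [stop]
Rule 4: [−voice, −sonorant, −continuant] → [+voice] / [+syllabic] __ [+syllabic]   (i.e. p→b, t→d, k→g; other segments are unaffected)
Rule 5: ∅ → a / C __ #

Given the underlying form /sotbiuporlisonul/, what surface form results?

Rule 1 (pre-rhotic lowering): no segment meets the environment; /sotbiuporlisonul/ is unchanged.
Rule 2 (intervocalic voicing): /p/ is a voiceless obstruent between vowels /u/ and /o/, so it voices to [b]. /s/ is a voiceless obstruent between vowels /i/ and /o/, so it voices to [z]. /sotbiuporlisonul/ → sotbiuborlizonul.
Rule 3 (stop-cluster a-epenthesis): /t/ and /b/ form a stop–stop cluster, so [a] is inserted between them. /sotbiuborlizonul/ → sotabiuborlizonul.
Rule 4 (intervocalic voicing): /t/ is a voiceless stop between vowels /o/ and /a/, so it voices to [d]. /sotabiuborlizonul/ → sodabiuborlizonul.
Rule 5 (final a-epenthesis): the form ends in the consonant /l/, so [a] is inserted word-finally. /sodabiuborlizonul/ → sodabiuborlizonula.

sodabiuborlizonula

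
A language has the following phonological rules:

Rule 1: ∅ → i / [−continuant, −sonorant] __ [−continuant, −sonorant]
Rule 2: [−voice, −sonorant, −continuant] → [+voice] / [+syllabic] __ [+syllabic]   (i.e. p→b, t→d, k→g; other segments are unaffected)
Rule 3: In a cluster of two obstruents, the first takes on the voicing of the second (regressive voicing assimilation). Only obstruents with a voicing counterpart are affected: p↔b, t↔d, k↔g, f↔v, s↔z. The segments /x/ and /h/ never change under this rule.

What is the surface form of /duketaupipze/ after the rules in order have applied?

dugedaubibze

Rule 1 (stop-cluster i-epenthesis): no segment meets the environment; /duketaupipze/ is unchanged.
Rule 2 (intervocalic voicing): /k/ is a voiceless stop between vowels /u/ and /e/, so it voices to [g]. /t/ is a voiceless stop between vowels /e/ and /a/, so it voices to [d]. /p/ is a voiceless stop between vowels /u/ and /i/, so it voices to [b]. /duketaupipze/ → dugedaubipze.
Rule 3 (regressive voicing assimilation): /p/ precedes the voiced obstruent /z/, so it voices to [b] by assimilation. /dugedaubipze/ → dugedaubibze.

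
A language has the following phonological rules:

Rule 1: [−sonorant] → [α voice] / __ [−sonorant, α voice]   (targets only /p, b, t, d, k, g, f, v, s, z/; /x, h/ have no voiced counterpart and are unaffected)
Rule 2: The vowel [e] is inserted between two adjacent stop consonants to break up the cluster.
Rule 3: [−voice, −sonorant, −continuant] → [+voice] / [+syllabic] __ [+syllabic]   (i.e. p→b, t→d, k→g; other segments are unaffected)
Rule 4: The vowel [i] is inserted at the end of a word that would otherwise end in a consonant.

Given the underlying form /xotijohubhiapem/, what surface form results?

xodijohuphiabemi

Rule 1 (regressive voicing assimilation): /b/ precedes the voiceless obstruent /h/, so it devoices to [p] by assimilation. /xotijohubhiapem/ → xotijohuphiapem.
Rule 2 (stop-cluster e-epenthesis): no segment meets the environment; /xotijohuphiapem/ is unchanged.
Rule 3 (intervocalic voicing): /t/ is a voiceless stop between vowels /o/ and /i/, so it voices to [d]. /p/ is a voiceless stop between vowels /a/ and /e/, so it voices to [b]. /xotijohuphiapem/ → xodijohuphiabem.
Rule 4 (final i-epenthesis): the form ends in the consonant /m/, so [i] is inserted word-finally. /xodijohuphiabem/ → xodijohuphiabemi.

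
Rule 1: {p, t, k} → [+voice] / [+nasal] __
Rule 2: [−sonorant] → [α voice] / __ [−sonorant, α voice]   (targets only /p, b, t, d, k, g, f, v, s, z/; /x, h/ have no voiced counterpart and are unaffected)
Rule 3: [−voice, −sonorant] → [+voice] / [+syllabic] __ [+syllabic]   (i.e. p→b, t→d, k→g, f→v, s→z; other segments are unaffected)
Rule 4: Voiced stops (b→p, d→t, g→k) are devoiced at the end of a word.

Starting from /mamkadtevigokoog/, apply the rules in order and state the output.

Rule 1 (post-nasal voicing): /k/ is a voiceless stop immediately after the nasal /m/, so it voices to [g]. /mamkadtevigokoog/ → mamgadtevigokoog.
Rule 2 (regressive voicing assimilation): /d/ precedes the voiceless obstruent /t/, so it devoices to [t] by assimilation. /mamgadtevigokoog/ → mamgattevigokoog.
Rule 3 (intervocalic voicing): /k/ is a voiceless obstruent between vowels /o/ and /o/, so it voices to [g]. /mamgattevigokoog/ → mamgattevigogoog.
Rule 4 (final devoicing): /g/ is a voiced stop in word-final position, so it devoices to [k]. /mamgattevigogoog/ → mamgattevigogook.

mamgattevigogook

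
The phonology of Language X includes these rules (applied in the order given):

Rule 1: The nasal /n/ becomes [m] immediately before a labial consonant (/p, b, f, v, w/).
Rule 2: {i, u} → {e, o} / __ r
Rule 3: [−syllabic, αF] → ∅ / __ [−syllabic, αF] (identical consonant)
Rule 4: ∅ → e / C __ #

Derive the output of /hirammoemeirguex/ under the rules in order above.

Rule 1 (nasal place assimilation): no segment meets the environment; /hirammoemeirguex/ is unchanged.
Rule 2 (pre-rhotic lowering): /i/ is a high vowel immediately before /r/, so it lowers to [e]. /i/ is a high vowel immediately before /r/, so it lowers to [e]. /hirammoemeirguex/ → herammoemeerguex.
Rule 3 (degemination): /mm/ is a geminate; the first /m/ deletes. /herammoemeerguex/ → heramoemeerguex.
Rule 4 (final e-epenthesis): the form ends in the consonant /x/, so [e] is inserted word-finally. /heramoemeerguex/ → heramoemeerguexe.

heramoemeerguexe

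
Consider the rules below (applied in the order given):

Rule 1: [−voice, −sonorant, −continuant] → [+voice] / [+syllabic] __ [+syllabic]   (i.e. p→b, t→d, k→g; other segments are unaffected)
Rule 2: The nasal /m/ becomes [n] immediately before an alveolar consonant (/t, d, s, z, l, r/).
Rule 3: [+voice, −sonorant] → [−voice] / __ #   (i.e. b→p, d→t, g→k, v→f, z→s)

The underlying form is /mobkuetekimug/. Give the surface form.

mobkuedegimuk

Rule 1 (intervocalic voicing): /t/ is a voiceless stop between vowels /e/ and /e/, so it voices to [d]. /k/ is a voiceless stop between vowels /e/ and /i/, so it voices to [g]. /mobkuetekimug/ → mobkuedegimug.
Rule 2 (nasal place assimilation): no segment meets the environment; /mobkuedegimug/ is unchanged.
Rule 3 (final devoicing): /g/ is a voiced obstruent in word-final position, so it devoices to [k]. /mobkuedegimug/ → mobkuedegimuk.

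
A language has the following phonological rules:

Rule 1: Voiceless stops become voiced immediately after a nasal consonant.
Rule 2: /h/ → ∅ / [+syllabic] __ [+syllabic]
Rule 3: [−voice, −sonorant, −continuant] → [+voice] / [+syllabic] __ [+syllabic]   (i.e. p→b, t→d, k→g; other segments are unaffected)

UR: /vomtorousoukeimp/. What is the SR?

Rule 1 (post-nasal voicing): /t/ is a voiceless stop immediately after the nasal /m/, so it voices to [d]. /p/ is a voiceless stop immediately after the nasal /m/, so it voices to [b]. /vomtorousoukeimp/ → vomdorousoukeimb.
Rule 2 (intervocalic h-deletion): no segment meets the environment; /vomdorousoukeimb/ is unchanged.
Rule 3 (intervocalic voicing): /k/ is a voiceless stop between vowels /u/ and /e/, so it voices to [g]. /vomdorousoukeimb/ → vomdorousougeimb.

vomdorousougeimb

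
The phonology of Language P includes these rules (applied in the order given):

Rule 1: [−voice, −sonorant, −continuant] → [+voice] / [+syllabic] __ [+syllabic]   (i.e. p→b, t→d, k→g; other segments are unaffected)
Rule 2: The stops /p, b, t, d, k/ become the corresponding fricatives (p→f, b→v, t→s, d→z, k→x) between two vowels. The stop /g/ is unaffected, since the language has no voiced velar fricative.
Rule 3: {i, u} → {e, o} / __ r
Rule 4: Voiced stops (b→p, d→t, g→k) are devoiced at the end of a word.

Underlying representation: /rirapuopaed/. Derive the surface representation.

reravuovaet

Rule 1 (intervocalic voicing): /p/ is a voiceless stop between vowels /a/ and /u/, so it voices to [b]. /p/ is a voiceless stop between vowels /o/ and /a/, so it voices to [b]. /rirapuopaed/ → rirabuobaed.
Rule 2 (intervocalic spirantization): /b/ is a stop between vowels /a/ and /u/, so it spirantizes to the fricative [v]. /b/ is a stop between vowels /o/ and /a/, so it spirantizes to the fricative [v]. /rirabuobaed/ → riravuovaed.
Rule 3 (pre-rhotic lowering): /i/ is a high vowel immediately before /r/, so it lowers to [e]. /riravuovaed/ → reravuovaed.
Rule 4 (final devoicing): /d/ is a voiced stop in word-final position, so it devoices to [t]. /reravuovaed/ → reravuovaet.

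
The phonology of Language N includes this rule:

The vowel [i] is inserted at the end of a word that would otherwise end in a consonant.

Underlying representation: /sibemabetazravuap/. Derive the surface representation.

sibemabetazravuapi

the form ends in the consonant /p/, so [i] is inserted word-finally.
Surface form: [sibemabetazravuapi].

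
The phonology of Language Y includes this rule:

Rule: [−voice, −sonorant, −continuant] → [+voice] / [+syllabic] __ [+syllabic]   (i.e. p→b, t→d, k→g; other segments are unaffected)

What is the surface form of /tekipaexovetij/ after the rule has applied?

/k/ is a voiceless stop between vowels /e/ and /i/, so it voices to [g].
/p/ is a voiceless stop between vowels /i/ and /a/, so it voices to [b].
/t/ is a voiceless stop between vowels /e/ and /i/, so it voices to [d].
Surface form: [tegibaexovedij].

tegibaexovedij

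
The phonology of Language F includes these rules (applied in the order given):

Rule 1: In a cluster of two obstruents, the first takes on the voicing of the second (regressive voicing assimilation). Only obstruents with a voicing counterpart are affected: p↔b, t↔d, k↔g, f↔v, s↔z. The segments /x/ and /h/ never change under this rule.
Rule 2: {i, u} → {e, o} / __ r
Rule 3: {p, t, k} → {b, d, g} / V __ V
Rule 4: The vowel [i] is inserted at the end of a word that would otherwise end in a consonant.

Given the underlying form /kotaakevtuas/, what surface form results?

Rule 1 (regressive voicing assimilation): /v/ precedes the voiceless obstruent /t/, so it devoices to [f] by assimilation. /kotaakevtuas/ → kotaakeftuas.
Rule 2 (pre-rhotic lowering): no segment meets the environment; /kotaakeftuas/ is unchanged.
Rule 3 (intervocalic voicing): /t/ is a voiceless stop between vowels /o/ and /a/, so it voices to [d]. /k/ is a voiceless stop between vowels /a/ and /e/, so it voices to [g]. /kotaakeftuas/ → kodaageftuas.
Rule 4 (final i-epenthesis): the form ends in the consonant /s/, so [i] is inserted word-finally. /kodaageftuas/ → kodaageftuasi.

kodaageftuasi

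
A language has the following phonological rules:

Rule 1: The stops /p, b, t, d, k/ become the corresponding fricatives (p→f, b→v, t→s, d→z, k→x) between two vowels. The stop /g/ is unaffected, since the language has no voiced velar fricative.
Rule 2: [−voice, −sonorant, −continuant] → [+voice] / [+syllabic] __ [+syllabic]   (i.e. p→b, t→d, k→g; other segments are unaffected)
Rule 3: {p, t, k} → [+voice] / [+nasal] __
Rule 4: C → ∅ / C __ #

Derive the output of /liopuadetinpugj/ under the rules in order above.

Rule 1 (intervocalic spirantization): /p/ is a stop between vowels /o/ and /u/, so it spirantizes to the fricative [f]. /d/ is a stop between vowels /a/ and /e/, so it spirantizes to the fricative [z]. /t/ is a stop between vowels /e/ and /i/, so it spirantizes to the fricative [s]. /liopuadetinpugj/ → liofuazesinpugj.
Rule 2 (intervocalic voicing): no segment meets the environment; /liofuazesinpugj/ is unchanged.
Rule 3 (post-nasal voicing): /p/ is a voiceless stop immediately after the nasal /n/, so it voices to [b]. /liofuazesinpugj/ → liofuazesinbugj.
Rule 4 (final cluster simplification): /j/ is the second consonant of a word-final cluster /gj/, so it deletes. /liofuazesinbugj/ → liofuazesinbug.

liofuazesinbug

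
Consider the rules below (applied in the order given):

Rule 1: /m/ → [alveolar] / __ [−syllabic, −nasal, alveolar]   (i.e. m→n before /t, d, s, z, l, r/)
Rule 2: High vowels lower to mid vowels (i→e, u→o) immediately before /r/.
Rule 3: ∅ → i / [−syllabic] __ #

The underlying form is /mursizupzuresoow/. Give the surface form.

morsizupzoresoowi

Rule 1 (nasal place assimilation): no segment meets the environment; /mursizupzuresoow/ is unchanged.
Rule 2 (pre-rhotic lowering): /u/ is a high vowel immediately before /r/, so it lowers to [o]. /u/ is a high vowel immediately before /r/, so it lowers to [o]. /mursizupzuresoow/ → morsizupzoresoow.
Rule 3 (final i-epenthesis): the form ends in the consonant /w/, so [i] is inserted word-finally. /morsizupzoresoow/ → morsizupzoresoowi.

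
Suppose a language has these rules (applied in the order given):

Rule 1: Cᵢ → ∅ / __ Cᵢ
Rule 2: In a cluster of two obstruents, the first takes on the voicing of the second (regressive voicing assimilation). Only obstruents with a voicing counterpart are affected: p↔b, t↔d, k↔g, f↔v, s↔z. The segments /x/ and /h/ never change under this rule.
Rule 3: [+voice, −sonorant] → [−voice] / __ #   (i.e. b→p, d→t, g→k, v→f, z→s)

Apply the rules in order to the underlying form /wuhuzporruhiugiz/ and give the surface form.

Rule 1 (degemination): /rr/ is a geminate; the first /r/ deletes. /wuhuzporruhiugiz/ → wuhuzporuhiugiz.
Rule 2 (regressive voicing assimilation): /z/ precedes the voiceless obstruent /p/, so it devoices to [s] by assimilation. /wuhuzporuhiugiz/ → wuhusporuhiugiz.
Rule 3 (final devoicing): /z/ is a voiced obstruent in word-final position, so it devoices to [s]. /wuhusporuhiugiz/ → wuhusporuhiugis.

wuhusporuhiugis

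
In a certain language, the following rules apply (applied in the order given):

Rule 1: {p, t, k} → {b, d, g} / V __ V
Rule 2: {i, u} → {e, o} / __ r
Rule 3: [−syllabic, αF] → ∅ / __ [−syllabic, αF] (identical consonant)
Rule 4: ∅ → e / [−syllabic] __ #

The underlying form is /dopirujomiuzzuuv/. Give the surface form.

doberujomiuzuuve

Rule 1 (intervocalic voicing): /p/ is a voiceless stop between vowels /o/ and /i/, so it voices to [b]. /dopirujomiuzzuuv/ → dobirujomiuzzuuv.
Rule 2 (pre-rhotic lowering): /i/ is a high vowel immediately before /r/, so it lowers to [e]. /dobirujomiuzzuuv/ → doberujomiuzzuuv.
Rule 3 (degemination): /zz/ is a geminate; the first /z/ deletes. /doberujomiuzzuuv/ → doberujomiuzuuv.
Rule 4 (final e-epenthesis): the form ends in the consonant /v/, so [e] is inserted word-finally. /doberujomiuzuuv/ → doberujomiuzuuve.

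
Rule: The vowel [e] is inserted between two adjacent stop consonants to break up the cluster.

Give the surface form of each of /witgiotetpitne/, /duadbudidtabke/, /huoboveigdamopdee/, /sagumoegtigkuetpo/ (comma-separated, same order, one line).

/witgiotetpitne/: /t/ and /g/ form a stop–stop cluster, so [e] is inserted between them. /t/ and /p/ form a stop–stop cluster, so [e] is inserted between them. → [witegiotetepitne].
/duadbudidtabke/: /d/ and /b/ form a stop–stop cluster, so [e] is inserted between them. /d/ and /t/ form a stop–stop cluster, so [e] is inserted between them. /b/ and /k/ form a stop–stop cluster, so [e] is inserted between them. → [duadebudidetabeke].
/huoboveigdamopdee/: /g/ and /d/ form a stop–stop cluster, so [e] is inserted between them. /p/ and /d/ form a stop–stop cluster, so [e] is inserted between them. → [huoboveigedamopedee].
/sagumoegtigkuetpo/: /g/ and /t/ form a stop–stop cluster, so [e] is inserted between them. /g/ and /k/ form a stop–stop cluster, so [e] is inserted between them. /t/ and /p/ form a stop–stop cluster, so [e] is inserted between them. → [sagumoegetigekuetepo].

witegiotetepitne, duadebudidetabeke, huoboveigedamopedee, sagumoegetigekuetepo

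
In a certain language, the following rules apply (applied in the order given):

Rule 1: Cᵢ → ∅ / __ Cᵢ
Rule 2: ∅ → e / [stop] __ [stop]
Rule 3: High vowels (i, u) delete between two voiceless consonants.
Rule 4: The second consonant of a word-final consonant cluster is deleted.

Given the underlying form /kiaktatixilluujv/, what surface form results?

Rule 1 (degemination): /ll/ is a geminate; the first /l/ deletes. /kiaktatixilluujv/ → kiaktatixiluujv.
Rule 2 (stop-cluster e-epenthesis): /k/ and /t/ form a stop–stop cluster, so [e] is inserted between them. /kiaktatixiluujv/ → kiaketatixiluujv.
Rule 3 (high vowel syncope): /i/ is a high vowel flanked by voiceless consonants /t/ and /x/, so it deletes. /kiaketatixiluujv/ → kiaketatxiluujv.
Rule 4 (final cluster simplification): /v/ is the second consonant of a word-final cluster /jv/, so it deletes. /kiaketatxiluujv/ → kiaketatxiluuj.

kiaketatxiluuj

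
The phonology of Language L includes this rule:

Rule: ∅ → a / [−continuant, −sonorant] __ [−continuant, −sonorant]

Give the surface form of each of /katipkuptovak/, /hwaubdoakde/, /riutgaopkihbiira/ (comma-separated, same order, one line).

katipakupatovak, hwaubadoakade, riutagaopakihbiira

/katipkuptovak/: /p/ and /k/ form a stop–stop cluster, so [a] is inserted between them. /p/ and /t/ form a stop–stop cluster, so [a] is inserted between them. → [katipakupatovak].
/hwaubdoakde/: /b/ and /d/ form a stop–stop cluster, so [a] is inserted between them. /k/ and /d/ form a stop–stop cluster, so [a] is inserted between them. → [hwaubadoakade].
/riutgaopkihbiira/: /t/ and /g/ form a stop–stop cluster, so [a] is inserted between them. /p/ and /k/ form a stop–stop cluster, so [a] is inserted between them. → [riutagaopakihbiira].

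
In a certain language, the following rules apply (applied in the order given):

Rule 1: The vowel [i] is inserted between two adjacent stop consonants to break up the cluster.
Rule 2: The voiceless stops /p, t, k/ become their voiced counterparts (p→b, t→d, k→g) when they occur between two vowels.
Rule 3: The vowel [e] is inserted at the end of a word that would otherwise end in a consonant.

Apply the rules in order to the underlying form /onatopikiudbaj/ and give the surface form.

onadobigiudibaje

Rule 1 (stop-cluster i-epenthesis): /d/ and /b/ form a stop–stop cluster, so [i] is inserted between them. /onatopikiudbaj/ → onatopikiudibaj.
Rule 2 (intervocalic voicing): /t/ is a voiceless stop between vowels /a/ and /o/, so it voices to [d]. /p/ is a voiceless stop between vowels /o/ and /i/, so it voices to [b]. /k/ is a voiceless stop between vowels /i/ and /i/, so it voices to [g]. /onatopikiudibaj/ → onadobigiudibaj.
Rule 3 (final e-epenthesis): the form ends in the consonant /j/, so [e] is inserted word-finally. /onadobigiudibaj/ → onadobigiudibaje.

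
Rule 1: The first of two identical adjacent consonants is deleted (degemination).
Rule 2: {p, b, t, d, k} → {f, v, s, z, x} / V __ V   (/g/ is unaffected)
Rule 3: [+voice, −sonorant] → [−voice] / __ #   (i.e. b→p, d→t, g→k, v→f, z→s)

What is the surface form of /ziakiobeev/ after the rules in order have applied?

ziaxioveef

Rule 1 (degemination): no segment meets the environment; /ziakiobeev/ is unchanged.
Rule 2 (intervocalic spirantization): /k/ is a stop between vowels /a/ and /i/, so it spirantizes to the fricative [x]. /b/ is a stop between vowels /o/ and /e/, so it spirantizes to the fricative [v]. /ziakiobeev/ → ziaxioveev.
Rule 3 (final devoicing): /v/ is a voiced obstruent in word-final position, so it devoices to [f]. /ziaxioveev/ → ziaxioveef.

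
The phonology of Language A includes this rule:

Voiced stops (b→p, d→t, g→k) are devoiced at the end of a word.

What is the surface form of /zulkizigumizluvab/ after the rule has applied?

zulkizigumizluvap

Scanning /zulkizigumizluvab/: /g/ at position 8 is not in the conditioning environment; /b/ is a voiced stop in word-final position, so it devoices to [p].
Result: [zulkizigumizluvap].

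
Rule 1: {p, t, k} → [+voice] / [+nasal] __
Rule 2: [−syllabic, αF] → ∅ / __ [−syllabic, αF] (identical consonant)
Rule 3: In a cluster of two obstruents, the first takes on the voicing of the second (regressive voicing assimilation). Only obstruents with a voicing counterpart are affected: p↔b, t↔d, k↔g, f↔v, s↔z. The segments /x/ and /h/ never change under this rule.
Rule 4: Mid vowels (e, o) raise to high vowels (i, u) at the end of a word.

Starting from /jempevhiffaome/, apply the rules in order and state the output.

Rule 1 (post-nasal voicing): /p/ is a voiceless stop immediately after the nasal /m/, so it voices to [b]. /jempevhiffaome/ → jembevhiffaome.
Rule 2 (degemination): /ff/ is a geminate; the first /f/ deletes. /jembevhiffaome/ → jembevhifaome.
Rule 3 (regressive voicing assimilation): /v/ precedes the voiceless obstruent /h/, so it devoices to [f] by assimilation. /jembevhifaome/ → jembefhifaome.
Rule 4 (final vowel raising): /e/ is a mid vowel in word-final position, so it raises to [i]. /jembefhifaome/ → jembefhifaomi.

jembefhifaomi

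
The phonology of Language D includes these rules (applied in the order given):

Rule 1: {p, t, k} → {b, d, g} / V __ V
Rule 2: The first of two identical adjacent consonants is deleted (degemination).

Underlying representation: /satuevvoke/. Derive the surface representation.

saduevoge

Rule 1 (intervocalic voicing): /t/ is a voiceless stop between vowels /a/ and /u/, so it voices to [d]. /k/ is a voiceless stop between vowels /o/ and /e/, so it voices to [g]. /satuevvoke/ → saduevvoge.
Rule 2 (degemination): /vv/ is a geminate; the first /v/ deletes. /saduevvoge/ → saduevoge.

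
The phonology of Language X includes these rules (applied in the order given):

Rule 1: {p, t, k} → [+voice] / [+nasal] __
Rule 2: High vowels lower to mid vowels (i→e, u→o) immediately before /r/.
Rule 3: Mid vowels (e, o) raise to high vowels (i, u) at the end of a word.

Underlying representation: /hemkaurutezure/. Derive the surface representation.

hemgaorutezori

Rule 1 (post-nasal voicing): /k/ is a voiceless stop immediately after the nasal /m/, so it voices to [g]. /hemkaurutezure/ → hemgaurutezure.
Rule 2 (pre-rhotic lowering): /u/ is a high vowel immediately before /r/, so it lowers to [o]. /u/ is a high vowel immediately before /r/, so it lowers to [o]. /hemgaurutezure/ → hemgaorutezore.
Rule 3 (final vowel raising): /e/ is a mid vowel in word-final position, so it raises to [i]. /hemgaorutezore/ → hemgaorutezori.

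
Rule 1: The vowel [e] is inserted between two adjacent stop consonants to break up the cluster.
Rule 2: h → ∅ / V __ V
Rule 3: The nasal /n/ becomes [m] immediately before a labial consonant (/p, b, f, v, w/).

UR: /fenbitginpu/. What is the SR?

Rule 1 (stop-cluster e-epenthesis): /t/ and /g/ form a stop–stop cluster, so [e] is inserted between them. /fenbitginpu/ → fenbiteginpu.
Rule 2 (intervocalic h-deletion): no segment meets the environment; /fenbiteginpu/ is unchanged.
Rule 3 (nasal place assimilation): /n/ precedes the labial consonant /b/, so it assimilates in place to [m]. /n/ precedes the labial consonant /p/, so it assimilates in place to [m]. /fenbiteginpu/ → fembitegimpu.

fembitegimpu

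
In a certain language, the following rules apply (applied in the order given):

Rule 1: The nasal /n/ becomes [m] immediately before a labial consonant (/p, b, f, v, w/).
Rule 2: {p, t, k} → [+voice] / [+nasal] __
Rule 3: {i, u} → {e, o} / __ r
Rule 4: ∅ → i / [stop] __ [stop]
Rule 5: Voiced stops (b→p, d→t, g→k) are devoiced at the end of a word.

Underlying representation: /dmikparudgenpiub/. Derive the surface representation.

Rule 1 (nasal place assimilation): /n/ precedes the labial consonant /p/, so it assimilates in place to [m]. /dmikparudgenpiub/ → dmikparudgempiub.
Rule 2 (post-nasal voicing): /p/ is a voiceless stop immediately after the nasal /m/, so it voices to [b]. /dmikparudgempiub/ → dmikparudgembiub.
Rule 3 (pre-rhotic lowering): no segment meets the environment; /dmikparudgembiub/ is unchanged.
Rule 4 (stop-cluster i-epenthesis): /k/ and /p/ form a stop–stop cluster, so [i] is inserted between them. /d/ and /g/ form a stop–stop cluster, so [i] is inserted between them. /dmikparudgembiub/ → dmikiparudigembiub.
Rule 5 (final devoicing): /b/ is a voiced stop in word-final position, so it devoices to [p]. /dmikiparudigembiub/ → dmikiparudigembiup.

dmikiparudigembiup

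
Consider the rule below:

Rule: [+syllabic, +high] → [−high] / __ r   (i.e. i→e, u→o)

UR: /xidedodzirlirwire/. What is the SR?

xidedodzerlerwere

/i/ is a high vowel immediately before /r/, so it lowers to [e].
/i/ is a high vowel immediately before /r/, so it lowers to [e].
/i/ is a high vowel immediately before /r/, so it lowers to [e].
Surface form: [xidedodzerlerwere].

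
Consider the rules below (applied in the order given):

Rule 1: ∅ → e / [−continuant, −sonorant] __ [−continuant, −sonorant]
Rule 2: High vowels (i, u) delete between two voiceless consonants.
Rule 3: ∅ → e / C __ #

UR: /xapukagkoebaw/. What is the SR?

xapkagekoebawe

Rule 1 (stop-cluster e-epenthesis): /g/ and /k/ form a stop–stop cluster, so [e] is inserted between them. /xapukagkoebaw/ → xapukagekoebaw.
Rule 2 (high vowel syncope): /u/ is a high vowel flanked by voiceless consonants /p/ and /k/, so it deletes. /xapukagekoebaw/ → xapkagekoebaw.
Rule 3 (final e-epenthesis): the form ends in the consonant /w/, so [e] is inserted word-finally. /xapkagekoebaw/ → xapkagekoebawe.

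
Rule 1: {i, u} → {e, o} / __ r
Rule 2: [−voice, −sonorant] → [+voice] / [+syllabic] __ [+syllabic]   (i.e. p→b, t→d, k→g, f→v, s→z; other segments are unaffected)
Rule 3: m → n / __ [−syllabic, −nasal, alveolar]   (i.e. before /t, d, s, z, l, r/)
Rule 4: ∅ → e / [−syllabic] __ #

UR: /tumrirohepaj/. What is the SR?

Rule 1 (pre-rhotic lowering): /i/ is a high vowel immediately before /r/, so it lowers to [e]. /tumrirohepaj/ → tumrerohepaj.
Rule 2 (intervocalic voicing): /p/ is a voiceless obstruent between vowels /e/ and /a/, so it voices to [b]. /tumrerohepaj/ → tumrerohebaj.
Rule 3 (nasal place assimilation): /m/ precedes the alveolar consonant /r/, so it assimilates in place to [n]. /tumrerohebaj/ → tunrerohebaj.
Rule 4 (final e-epenthesis): the form ends in the consonant /j/, so [e] is inserted word-finally. /tunrerohebaj/ → tunrerohebaje.

tunrerohebaje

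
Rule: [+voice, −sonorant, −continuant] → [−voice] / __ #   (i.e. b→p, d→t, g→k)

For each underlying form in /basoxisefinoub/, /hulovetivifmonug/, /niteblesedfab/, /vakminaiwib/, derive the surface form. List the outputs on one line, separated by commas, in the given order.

basoxisefinoup, hulovetivifmonuk, niteblesedfap, vakminaiwip

/basoxisefinoub/: /b/ is a voiced stop in word-final position, so it devoices to [p]. → [basoxisefinoup].
/hulovetivifmonug/: /g/ is a voiced stop in word-final position, so it devoices to [k]. → [hulovetivifmonuk].
/niteblesedfab/: /b/ is a voiced stop in word-final position, so it devoices to [p]. → [niteblesedfap].
/vakminaiwib/: /b/ is a voiced stop in word-final position, so it devoices to [p]. → [vakminaiwip].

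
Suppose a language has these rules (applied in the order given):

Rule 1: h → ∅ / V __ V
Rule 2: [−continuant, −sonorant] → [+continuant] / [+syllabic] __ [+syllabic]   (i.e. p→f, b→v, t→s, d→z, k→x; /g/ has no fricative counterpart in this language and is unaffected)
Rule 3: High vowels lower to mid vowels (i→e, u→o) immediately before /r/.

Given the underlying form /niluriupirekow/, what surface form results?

Rule 1 (intervocalic h-deletion): no segment meets the environment; /niluriupirekow/ is unchanged.
Rule 2 (intervocalic spirantization): /p/ is a stop between vowels /u/ and /i/, so it spirantizes to the fricative [f]. /k/ is a stop between vowels /e/ and /o/, so it spirantizes to the fricative [x]. /niluriupirekow/ → niluriufirexow.
Rule 3 (pre-rhotic lowering): /u/ is a high vowel immediately before /r/, so it lowers to [o]. /i/ is a high vowel immediately before /r/, so it lowers to [e]. /niluriufirexow/ → niloriuferexow.

niloriuferexow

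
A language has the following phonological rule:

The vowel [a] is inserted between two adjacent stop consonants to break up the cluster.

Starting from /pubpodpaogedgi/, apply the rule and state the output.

/b/ and /p/ form a stop–stop cluster, so [a] is inserted between them.
/d/ and /p/ form a stop–stop cluster, so [a] is inserted between them.
/d/ and /g/ form a stop–stop cluster, so [a] is inserted between them.
Surface form: [pubapodapaogedagi].

pubapodapaogedagi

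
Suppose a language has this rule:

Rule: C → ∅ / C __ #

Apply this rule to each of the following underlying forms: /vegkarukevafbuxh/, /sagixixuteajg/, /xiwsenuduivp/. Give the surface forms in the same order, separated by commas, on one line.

vegkarukevafbux, sagixixuteaj, xiwsenuduiv

/vegkarukevafbuxh/: /h/ is the second consonant of a word-final cluster /xh/, so it deletes. → [vegkarukevafbux].
/sagixixuteajg/: /g/ is the second consonant of a word-final cluster /jg/, so it deletes. → [sagixixuteaj].
/xiwsenuduivp/: /p/ is the second consonant of a word-final cluster /vp/, so it deletes. → [xiwsenuduiv].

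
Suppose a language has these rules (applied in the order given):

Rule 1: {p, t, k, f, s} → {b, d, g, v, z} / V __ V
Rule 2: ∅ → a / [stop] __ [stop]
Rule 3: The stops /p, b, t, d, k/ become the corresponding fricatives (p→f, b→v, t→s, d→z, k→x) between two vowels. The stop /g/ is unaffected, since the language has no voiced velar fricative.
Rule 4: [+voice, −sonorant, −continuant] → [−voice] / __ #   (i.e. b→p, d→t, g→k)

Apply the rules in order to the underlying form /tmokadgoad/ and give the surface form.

tmogazagoat

Rule 1 (intervocalic voicing): /k/ is a voiceless obstruent between vowels /o/ and /a/, so it voices to [g]. /tmokadgoad/ → tmogadgoad.
Rule 2 (stop-cluster a-epenthesis): /d/ and /g/ form a stop–stop cluster, so [a] is inserted between them. /tmogadgoad/ → tmogadagoad.
Rule 3 (intervocalic spirantization): /d/ is a stop between vowels /a/ and /a/, so it spirantizes to the fricative [z]. /tmogadagoad/ → tmogazagoad.
Rule 4 (final devoicing): /d/ is a voiced stop in word-final position, so it devoices to [t]. /tmogazagoad/ → tmogazagoat.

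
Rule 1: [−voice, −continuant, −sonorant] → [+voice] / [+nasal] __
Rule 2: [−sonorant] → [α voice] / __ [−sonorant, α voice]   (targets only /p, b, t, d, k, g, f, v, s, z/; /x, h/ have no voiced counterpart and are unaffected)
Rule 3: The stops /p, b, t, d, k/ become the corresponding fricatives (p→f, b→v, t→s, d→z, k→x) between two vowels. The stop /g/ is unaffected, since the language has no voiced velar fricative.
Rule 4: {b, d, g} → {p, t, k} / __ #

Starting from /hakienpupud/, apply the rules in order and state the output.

Rule 1 (post-nasal voicing): /p/ is a voiceless stop immediately after the nasal /n/, so it voices to [b]. /hakienpupud/ → hakienbupud.
Rule 2 (regressive voicing assimilation): no segment meets the environment; /hakienbupud/ is unchanged.
Rule 3 (intervocalic spirantization): /k/ is a stop between vowels /a/ and /i/, so it spirantizes to the fricative [x]. /p/ is a stop between vowels /u/ and /u/, so it spirantizes to the fricative [f]. /hakienbupud/ → haxienbufud.
Rule 4 (final devoicing): /d/ is a voiced stop in word-final position, so it devoices to [t]. /haxienbufud/ → haxienbufut.

haxienbufut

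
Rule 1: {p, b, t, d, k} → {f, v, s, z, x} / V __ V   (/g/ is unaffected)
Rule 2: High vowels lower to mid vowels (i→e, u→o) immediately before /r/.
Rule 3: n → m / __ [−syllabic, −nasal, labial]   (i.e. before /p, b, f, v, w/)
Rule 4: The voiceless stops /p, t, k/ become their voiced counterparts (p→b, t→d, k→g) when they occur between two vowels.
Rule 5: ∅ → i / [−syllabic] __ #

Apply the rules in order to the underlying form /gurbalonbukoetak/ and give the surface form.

gorbalombuxoesaki

Rule 1 (intervocalic spirantization): /k/ is a stop between vowels /u/ and /o/, so it spirantizes to the fricative [x]. /t/ is a stop between vowels /e/ and /a/, so it spirantizes to the fricative [s]. /gurbalonbukoetak/ → gurbalonbuxoesak.
Rule 2 (pre-rhotic lowering): /u/ is a high vowel immediately before /r/, so it lowers to [o]. /gurbalonbuxoesak/ → gorbalonbuxoesak.
Rule 3 (nasal place assimilation): /n/ precedes the labial consonant /b/, so it assimilates in place to [m]. /gorbalonbuxoesak/ → gorbalombuxoesak.
Rule 4 (intervocalic voicing): no segment meets the environment; /gorbalombuxoesak/ is unchanged.
Rule 5 (final i-epenthesis): the form ends in the consonant /k/, so [i] is inserted word-finally. /gorbalombuxoesak/ → gorbalombuxoesaki.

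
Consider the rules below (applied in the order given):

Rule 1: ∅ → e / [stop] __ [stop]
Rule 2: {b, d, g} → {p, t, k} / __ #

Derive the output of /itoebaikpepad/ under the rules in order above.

itoebaikepepat

Rule 1 (stop-cluster e-epenthesis): /k/ and /p/ form a stop–stop cluster, so [e] is inserted between them. /itoebaikpepad/ → itoebaikepepad.
Rule 2 (final devoicing): /d/ is a voiced stop in word-final position, so it devoices to [t]. /itoebaikepepad/ → itoebaikepepat.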